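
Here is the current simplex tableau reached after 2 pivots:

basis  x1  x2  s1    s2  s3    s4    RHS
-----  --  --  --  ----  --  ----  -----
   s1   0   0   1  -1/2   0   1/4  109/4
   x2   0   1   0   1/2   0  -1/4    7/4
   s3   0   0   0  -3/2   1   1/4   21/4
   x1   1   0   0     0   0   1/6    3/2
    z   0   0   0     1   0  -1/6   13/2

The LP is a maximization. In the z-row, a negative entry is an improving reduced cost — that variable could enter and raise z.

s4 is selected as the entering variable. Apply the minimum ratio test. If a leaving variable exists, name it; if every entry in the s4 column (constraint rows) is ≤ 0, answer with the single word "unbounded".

Ratios: row 1 (s1): (109/4)/(1/4) = 109; row 2 (x2): entry -1/4 ≤ 0, skip; row 3 (s3): (21/4)/(1/4) = 21; row 4 (x1): (3/2)/(1/6) = 9.
Minimum ratio is in the x1 row, so x1 leaves.

x1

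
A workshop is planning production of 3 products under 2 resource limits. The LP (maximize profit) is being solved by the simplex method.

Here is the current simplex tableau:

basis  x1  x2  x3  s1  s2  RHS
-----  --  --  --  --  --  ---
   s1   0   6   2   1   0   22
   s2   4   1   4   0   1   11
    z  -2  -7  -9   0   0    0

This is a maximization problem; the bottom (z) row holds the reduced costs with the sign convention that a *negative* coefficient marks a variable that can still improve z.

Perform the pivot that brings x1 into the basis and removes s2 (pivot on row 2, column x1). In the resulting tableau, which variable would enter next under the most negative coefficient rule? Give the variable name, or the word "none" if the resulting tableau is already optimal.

x3

Pivot element 4. New z-row = old z-row − (-2)·(row 2/4).
Updated z-row coefficients: x1: 0, x2: -13/2, x3: -7, s1: 0, s2: 1/2.
The most negative is -7 in column x3, so x3 would enter next.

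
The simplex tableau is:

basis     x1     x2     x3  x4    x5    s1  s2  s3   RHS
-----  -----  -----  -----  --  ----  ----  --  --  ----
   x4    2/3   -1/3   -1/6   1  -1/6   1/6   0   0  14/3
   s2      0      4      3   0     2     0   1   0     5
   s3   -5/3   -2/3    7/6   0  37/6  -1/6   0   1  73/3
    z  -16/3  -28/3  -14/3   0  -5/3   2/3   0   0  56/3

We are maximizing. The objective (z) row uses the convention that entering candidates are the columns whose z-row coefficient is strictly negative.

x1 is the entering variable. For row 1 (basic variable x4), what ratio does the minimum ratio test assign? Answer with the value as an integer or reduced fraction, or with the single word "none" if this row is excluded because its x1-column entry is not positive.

7

Ratio = RHS / (x1 entry) = (14/3) / (2/3) = 7.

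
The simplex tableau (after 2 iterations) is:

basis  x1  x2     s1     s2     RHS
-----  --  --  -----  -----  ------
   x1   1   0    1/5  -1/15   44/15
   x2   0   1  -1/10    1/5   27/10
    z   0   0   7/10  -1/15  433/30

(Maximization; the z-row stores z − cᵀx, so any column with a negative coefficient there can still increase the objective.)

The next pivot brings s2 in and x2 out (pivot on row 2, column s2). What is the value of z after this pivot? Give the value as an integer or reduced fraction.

46/3

Minimum ratio for s2: (27/10)/(1/5) = 27/2.
z changes by −(z-row coeff of s2)·ratio = −(-1/15)·(27/2) = 9/10.
New z = 433/30 + (9/10) = 46/3.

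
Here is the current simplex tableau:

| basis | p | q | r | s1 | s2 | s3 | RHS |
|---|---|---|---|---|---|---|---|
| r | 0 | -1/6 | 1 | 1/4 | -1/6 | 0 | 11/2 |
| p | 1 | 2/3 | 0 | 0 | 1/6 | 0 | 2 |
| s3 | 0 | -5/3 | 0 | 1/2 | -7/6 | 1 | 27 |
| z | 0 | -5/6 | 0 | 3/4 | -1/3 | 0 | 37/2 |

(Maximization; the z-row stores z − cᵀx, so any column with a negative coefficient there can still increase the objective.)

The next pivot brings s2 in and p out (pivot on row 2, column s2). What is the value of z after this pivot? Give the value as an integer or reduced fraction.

45/2

Minimum ratio for s2: 2/(1/6) = 12.
z changes by −(z-row coeff of s2)·ratio = −(-1/3)·12 = 4.
New z = 37/2 + 4 = 45/2.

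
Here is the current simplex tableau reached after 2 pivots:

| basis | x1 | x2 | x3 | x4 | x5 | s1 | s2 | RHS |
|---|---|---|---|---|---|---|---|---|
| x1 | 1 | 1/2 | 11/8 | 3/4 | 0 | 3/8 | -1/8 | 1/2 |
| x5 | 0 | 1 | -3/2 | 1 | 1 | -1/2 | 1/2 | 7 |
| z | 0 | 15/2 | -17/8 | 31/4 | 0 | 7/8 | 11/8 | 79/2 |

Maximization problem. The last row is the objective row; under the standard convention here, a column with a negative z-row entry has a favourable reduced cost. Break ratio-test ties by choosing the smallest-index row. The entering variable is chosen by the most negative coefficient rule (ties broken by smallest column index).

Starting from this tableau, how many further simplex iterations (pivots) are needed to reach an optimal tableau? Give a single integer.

pivot: x3 in, x1 out → z = 443/11
No improving column remains; optimal.

1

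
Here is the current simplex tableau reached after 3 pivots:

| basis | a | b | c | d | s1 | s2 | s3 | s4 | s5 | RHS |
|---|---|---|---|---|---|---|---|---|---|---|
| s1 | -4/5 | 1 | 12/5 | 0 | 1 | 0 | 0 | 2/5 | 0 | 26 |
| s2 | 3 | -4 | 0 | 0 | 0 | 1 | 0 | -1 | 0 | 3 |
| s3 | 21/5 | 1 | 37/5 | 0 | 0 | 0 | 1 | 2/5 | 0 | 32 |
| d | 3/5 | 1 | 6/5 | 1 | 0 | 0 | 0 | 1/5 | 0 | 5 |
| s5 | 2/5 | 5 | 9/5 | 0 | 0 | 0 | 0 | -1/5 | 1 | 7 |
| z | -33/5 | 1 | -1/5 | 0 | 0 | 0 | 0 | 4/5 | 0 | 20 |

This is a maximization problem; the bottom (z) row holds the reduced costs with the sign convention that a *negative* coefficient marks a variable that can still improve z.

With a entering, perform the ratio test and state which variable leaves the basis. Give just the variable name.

s2

Ratios: row 1 (s1): entry -4/5 ≤ 0, skip; row 2 (s2): 3/3 = 1; row 3 (s3): 32/(21/5) = 160/21; row 4 (d): 5/(3/5) = 25/3; row 5 (s5): 7/(2/5) = 35/2.
Minimum ratio 1 is in the s2 row, so s2 leaves.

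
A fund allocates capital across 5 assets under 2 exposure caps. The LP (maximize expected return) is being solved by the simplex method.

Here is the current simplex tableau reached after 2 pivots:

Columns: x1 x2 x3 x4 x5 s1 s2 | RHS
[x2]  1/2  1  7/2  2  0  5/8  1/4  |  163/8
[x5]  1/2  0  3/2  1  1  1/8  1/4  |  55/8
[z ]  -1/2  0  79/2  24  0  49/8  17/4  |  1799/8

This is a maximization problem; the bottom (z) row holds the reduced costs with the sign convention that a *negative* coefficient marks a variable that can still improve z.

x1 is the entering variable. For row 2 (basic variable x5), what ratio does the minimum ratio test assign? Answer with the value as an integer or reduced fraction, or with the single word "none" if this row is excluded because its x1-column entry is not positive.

Ratio = RHS / (x1 entry) = (55/8) / (1/2) = 55/4.

55/4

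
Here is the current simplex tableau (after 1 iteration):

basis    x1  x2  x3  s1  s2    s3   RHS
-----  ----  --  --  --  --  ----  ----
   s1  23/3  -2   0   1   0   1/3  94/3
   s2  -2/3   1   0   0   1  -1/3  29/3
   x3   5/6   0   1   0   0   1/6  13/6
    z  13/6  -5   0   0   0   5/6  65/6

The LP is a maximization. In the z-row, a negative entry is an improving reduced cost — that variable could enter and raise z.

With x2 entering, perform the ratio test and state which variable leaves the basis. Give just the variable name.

Ratios: row 1 (s1): entry -2 ≤ 0, skip; row 2 (s2): (29/3)/1 = 29/3; row 3 (x3): entry 0 ≤ 0, skip.
Minimum ratio 29/3 is in the s2 row, so s2 leaves.

s2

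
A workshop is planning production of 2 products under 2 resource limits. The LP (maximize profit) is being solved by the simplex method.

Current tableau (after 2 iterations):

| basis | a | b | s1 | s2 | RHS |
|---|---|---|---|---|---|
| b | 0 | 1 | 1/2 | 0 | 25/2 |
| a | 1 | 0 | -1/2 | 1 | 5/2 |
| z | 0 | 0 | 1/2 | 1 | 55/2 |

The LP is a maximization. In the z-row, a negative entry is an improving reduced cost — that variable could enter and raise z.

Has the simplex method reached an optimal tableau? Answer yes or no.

yes

No objective-row coefficient is strictly negative, so no entering variable exists; the tableau is optimal.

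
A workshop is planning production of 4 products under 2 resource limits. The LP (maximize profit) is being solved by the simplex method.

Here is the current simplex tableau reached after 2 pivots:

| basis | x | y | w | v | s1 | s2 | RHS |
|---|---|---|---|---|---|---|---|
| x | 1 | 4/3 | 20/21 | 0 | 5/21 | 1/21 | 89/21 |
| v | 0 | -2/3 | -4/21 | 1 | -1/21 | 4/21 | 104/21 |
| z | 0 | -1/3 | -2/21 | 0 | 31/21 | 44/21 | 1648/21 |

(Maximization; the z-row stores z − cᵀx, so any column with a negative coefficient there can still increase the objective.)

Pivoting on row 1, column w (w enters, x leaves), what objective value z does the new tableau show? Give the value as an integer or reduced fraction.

789/10

Minimum ratio for w: (89/21)/(20/21) = 89/20.
z changes by −(z-row coeff of w)·ratio = −(-2/21)·(89/20) = 89/210.
New z = 1648/21 + (89/210) = 789/10.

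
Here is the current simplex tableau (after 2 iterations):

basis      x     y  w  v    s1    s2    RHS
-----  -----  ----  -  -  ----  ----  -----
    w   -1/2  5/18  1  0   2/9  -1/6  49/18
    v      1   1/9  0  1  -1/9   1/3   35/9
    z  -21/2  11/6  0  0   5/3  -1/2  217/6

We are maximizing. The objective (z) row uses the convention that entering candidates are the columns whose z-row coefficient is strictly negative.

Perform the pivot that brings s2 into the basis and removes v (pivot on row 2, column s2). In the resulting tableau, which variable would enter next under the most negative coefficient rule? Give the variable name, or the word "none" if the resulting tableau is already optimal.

Pivot element 1/3. New z-row = old z-row − (-1/2)·(row 2/(1/3)).
Updated z-row coefficients: x: -9, y: 2, w: 0, v: 3/2, s1: 3/2, s2: 0.
The most negative is -9 in column x, so x would enter next.

x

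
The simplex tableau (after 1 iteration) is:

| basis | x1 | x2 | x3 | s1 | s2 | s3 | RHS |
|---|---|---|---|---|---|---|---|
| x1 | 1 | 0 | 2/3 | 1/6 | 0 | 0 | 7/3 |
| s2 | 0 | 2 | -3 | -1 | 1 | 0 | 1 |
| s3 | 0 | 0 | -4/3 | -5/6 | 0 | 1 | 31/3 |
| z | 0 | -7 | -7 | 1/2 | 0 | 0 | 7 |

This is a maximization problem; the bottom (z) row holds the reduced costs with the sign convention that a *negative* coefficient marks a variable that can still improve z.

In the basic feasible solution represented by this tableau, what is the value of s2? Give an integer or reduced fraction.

s2 is basic (row 2); its value is the RHS of that row: 1.

1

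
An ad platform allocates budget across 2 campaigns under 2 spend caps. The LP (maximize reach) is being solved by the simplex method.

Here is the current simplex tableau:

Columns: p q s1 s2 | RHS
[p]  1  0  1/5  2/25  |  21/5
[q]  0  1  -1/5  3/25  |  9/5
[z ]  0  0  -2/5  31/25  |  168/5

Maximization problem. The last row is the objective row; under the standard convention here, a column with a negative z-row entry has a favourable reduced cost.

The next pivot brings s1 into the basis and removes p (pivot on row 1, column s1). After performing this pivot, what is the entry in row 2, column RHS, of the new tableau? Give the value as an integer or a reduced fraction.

6

Pivot element is row 1, column s1: 1/5.
Normalize row 1: new (row 1, RHS) = (21/5)/(1/5) = 21.
row 2 ← row 2 − (-1/5)·(new row 1): 9/5 − (-1/5)·21 = 6.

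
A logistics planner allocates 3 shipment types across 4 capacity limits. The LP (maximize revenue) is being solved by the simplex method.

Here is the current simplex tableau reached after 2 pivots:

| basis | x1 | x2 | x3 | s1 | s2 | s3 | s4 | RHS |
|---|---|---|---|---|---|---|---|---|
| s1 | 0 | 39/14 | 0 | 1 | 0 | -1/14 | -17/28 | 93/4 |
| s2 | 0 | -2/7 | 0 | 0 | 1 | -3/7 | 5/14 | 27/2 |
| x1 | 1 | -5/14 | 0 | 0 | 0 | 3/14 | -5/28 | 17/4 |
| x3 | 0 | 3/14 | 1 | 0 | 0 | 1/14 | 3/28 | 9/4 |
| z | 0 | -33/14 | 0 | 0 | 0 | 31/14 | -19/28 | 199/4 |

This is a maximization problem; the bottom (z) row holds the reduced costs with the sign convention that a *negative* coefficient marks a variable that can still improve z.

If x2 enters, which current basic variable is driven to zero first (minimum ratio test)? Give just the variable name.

s1

Ratios: row 1 (s1): (93/4)/(39/14) = 217/26; row 2 (s2): entry -2/7 ≤ 0, skip; row 3 (x1): entry -5/14 ≤ 0, skip; row 4 (x3): (9/4)/(3/14) = 21/2.
Minimum ratio 217/26 is in the s1 row, so s1 leaves.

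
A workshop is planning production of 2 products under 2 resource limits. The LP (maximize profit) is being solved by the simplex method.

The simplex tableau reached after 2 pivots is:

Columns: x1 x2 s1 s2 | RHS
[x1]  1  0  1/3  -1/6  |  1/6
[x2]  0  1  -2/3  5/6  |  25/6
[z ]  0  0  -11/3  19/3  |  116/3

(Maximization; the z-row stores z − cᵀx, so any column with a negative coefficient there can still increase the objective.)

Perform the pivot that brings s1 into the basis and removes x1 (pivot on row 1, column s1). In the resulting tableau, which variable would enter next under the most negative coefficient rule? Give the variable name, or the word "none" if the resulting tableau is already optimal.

none

Pivot element 1/3. New z-row = old z-row − (-11/3)·(row 1/(1/3)).
Updated z-row coefficients: x1: 11, x2: 0, s1: 0, s2: 9/2.
No coefficient is strictly negative; the tableau after this pivot is optimal.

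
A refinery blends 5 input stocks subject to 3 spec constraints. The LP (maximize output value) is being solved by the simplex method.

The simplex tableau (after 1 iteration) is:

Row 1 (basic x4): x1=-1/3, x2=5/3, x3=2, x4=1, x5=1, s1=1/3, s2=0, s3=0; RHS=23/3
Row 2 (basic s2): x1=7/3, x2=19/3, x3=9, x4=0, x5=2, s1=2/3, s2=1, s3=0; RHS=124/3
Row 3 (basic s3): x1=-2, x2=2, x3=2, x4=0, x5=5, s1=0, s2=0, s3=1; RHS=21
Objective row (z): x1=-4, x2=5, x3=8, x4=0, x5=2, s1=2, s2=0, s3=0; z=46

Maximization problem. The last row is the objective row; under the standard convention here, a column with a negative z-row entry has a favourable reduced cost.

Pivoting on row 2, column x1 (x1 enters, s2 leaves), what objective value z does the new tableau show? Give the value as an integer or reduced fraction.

Minimum ratio for x1: (124/3)/(7/3) = 124/7.
z changes by −(z-row coeff of x1)·ratio = −(-4)·(124/7) = 496/7.
New z = 46 + (496/7) = 818/7.

818/7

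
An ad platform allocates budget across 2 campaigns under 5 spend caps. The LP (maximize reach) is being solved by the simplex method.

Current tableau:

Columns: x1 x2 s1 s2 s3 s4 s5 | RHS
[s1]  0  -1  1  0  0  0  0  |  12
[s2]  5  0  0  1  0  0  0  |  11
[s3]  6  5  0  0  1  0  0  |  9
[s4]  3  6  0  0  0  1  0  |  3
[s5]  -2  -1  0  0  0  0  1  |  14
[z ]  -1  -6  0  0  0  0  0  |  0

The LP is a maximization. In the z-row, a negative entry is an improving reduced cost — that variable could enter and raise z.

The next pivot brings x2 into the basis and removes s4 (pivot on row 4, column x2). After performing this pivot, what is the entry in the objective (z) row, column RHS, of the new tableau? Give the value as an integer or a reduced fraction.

3

Pivot element is row 4, column x2: 6.
Normalize row 4: new (row 4, RHS) = 3/6 = 1/2.
z-row ← z-row − (-6)·(new row 4): 0 − (-6)·(1/2) = 3.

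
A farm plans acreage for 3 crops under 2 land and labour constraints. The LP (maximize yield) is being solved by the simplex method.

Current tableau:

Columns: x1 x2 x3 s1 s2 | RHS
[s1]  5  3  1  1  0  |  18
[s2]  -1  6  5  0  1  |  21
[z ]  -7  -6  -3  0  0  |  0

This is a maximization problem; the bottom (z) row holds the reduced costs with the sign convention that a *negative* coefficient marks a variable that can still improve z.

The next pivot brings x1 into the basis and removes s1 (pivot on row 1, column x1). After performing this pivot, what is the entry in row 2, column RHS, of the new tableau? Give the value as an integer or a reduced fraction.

123/5

Pivot element is row 1, column x1: 5.
Normalize row 1: new (row 1, RHS) = 18/5 = 18/5.
row 2 ← row 2 − (-1)·(new row 1): 21 − (-1)·(18/5) = 123/5.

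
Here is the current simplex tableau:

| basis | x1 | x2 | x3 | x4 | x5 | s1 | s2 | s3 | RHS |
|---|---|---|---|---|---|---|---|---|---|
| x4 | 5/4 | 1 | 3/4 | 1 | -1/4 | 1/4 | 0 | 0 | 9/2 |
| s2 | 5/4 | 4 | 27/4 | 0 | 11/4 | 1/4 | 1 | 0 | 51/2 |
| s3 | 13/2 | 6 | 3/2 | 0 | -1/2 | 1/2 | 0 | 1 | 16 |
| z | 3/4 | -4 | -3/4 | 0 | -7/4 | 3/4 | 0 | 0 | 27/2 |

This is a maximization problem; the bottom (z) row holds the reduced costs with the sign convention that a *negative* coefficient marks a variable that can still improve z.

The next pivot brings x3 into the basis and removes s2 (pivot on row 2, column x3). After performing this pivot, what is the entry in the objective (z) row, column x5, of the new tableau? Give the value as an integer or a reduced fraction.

-13/9

Pivot element is row 2, column x3: 27/4.
Normalize row 2: new (row 2, x5) = (11/4)/(27/4) = 11/27.
z-row ← z-row − (-3/4)·(new row 2): -7/4 − (-3/4)·(11/27) = -13/9.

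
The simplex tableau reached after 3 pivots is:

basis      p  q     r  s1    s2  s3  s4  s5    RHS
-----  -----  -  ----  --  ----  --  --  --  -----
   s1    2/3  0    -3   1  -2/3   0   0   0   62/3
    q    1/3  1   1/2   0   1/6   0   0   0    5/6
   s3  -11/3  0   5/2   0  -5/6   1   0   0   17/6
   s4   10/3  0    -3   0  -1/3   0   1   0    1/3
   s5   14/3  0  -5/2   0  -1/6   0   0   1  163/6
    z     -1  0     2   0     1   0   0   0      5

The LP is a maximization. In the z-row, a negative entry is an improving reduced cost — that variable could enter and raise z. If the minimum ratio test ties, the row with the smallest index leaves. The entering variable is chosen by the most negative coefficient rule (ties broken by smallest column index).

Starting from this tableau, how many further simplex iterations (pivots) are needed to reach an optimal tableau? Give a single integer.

pivot: p in, s4 out → z = 51/10
No improving column remains; optimal.

1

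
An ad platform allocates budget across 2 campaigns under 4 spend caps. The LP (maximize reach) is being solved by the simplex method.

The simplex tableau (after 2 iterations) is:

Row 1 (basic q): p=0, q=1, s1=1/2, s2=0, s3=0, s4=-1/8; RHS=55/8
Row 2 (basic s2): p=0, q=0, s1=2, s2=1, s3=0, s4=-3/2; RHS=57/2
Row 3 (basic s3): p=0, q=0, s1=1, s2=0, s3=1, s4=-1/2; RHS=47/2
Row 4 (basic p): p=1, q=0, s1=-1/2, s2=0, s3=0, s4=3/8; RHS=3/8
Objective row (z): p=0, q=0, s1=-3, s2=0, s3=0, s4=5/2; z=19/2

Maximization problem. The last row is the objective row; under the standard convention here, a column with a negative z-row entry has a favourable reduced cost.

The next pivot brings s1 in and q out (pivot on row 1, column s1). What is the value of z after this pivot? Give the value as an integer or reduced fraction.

203/4

Minimum ratio for s1: (55/8)/(1/2) = 55/4.
z changes by −(z-row coeff of s1)·ratio = −(-3)·(55/4) = 165/4.
New z = 19/2 + (165/4) = 203/4.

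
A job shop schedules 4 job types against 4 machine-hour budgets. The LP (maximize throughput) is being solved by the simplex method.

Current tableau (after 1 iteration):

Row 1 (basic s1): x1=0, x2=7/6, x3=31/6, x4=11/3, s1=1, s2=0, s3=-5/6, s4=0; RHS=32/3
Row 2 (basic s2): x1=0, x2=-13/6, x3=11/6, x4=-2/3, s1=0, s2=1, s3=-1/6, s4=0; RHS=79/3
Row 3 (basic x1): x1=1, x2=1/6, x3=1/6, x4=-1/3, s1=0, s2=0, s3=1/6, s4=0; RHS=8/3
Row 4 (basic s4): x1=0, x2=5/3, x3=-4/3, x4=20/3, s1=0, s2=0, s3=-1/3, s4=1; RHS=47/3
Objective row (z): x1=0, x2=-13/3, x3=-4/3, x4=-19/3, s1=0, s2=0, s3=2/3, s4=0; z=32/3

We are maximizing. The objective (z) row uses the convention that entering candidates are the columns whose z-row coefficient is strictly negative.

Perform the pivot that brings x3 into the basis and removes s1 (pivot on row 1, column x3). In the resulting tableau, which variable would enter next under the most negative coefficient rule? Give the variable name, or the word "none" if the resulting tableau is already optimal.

x4

Pivot element 31/6. New z-row = old z-row − (-4/3)·(row 1/(31/6)).
Updated z-row coefficients: x1: 0, x2: -125/31, x3: 0, x4: -167/31, s1: 8/31, s2: 0, s3: 14/31, s4: 0.
The most negative is -167/31 in column x4, so x4 would enter next.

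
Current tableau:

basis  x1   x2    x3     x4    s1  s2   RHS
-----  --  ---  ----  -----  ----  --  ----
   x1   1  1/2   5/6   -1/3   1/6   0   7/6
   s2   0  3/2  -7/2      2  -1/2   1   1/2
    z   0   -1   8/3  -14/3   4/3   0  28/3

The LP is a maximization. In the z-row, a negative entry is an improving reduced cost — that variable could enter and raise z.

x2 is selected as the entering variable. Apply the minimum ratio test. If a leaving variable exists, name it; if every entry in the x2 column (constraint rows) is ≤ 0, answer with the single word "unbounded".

s2

Ratios: row 1 (x1): (7/6)/(1/2) = 7/3; row 2 (s2): (1/2)/(3/2) = 1/3.
Minimum ratio is in the s2 row, so s2 leaves.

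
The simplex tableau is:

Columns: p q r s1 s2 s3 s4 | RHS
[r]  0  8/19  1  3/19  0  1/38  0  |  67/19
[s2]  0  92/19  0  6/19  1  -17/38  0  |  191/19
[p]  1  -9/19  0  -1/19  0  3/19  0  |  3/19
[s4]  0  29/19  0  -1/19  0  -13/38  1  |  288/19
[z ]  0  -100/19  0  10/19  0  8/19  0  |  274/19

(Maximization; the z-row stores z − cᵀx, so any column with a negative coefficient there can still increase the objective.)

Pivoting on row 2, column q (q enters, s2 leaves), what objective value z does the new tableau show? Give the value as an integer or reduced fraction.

Minimum ratio for q: (191/19)/(92/19) = 191/92.
z changes by −(z-row coeff of q)·ratio = −(-100/19)·(191/92) = 4775/437.
New z = 274/19 + (4775/437) = 583/23.

583/23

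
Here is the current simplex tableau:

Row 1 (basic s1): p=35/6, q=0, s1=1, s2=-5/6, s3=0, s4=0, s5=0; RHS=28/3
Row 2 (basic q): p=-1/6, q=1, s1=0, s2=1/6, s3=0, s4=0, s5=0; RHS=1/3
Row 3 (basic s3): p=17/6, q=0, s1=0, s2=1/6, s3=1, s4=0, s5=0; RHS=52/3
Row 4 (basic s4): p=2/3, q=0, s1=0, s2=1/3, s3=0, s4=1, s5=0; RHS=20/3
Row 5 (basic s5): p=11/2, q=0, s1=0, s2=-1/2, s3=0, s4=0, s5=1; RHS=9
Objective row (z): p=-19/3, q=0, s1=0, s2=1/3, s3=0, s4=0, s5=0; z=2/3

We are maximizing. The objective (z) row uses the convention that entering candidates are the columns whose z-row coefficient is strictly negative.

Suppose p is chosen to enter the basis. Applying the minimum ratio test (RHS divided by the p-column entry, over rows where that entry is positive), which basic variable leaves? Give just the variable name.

Ratios: row 1 (s1): (28/3)/(35/6) = 8/5; row 2 (q): entry -1/6 ≤ 0, skip; row 3 (s3): (52/3)/(17/6) = 104/17; row 4 (s4): (20/3)/(2/3) = 10; row 5 (s5): 9/(11/2) = 18/11.
Minimum ratio 8/5 is in the s1 row, so s1 leaves.

s1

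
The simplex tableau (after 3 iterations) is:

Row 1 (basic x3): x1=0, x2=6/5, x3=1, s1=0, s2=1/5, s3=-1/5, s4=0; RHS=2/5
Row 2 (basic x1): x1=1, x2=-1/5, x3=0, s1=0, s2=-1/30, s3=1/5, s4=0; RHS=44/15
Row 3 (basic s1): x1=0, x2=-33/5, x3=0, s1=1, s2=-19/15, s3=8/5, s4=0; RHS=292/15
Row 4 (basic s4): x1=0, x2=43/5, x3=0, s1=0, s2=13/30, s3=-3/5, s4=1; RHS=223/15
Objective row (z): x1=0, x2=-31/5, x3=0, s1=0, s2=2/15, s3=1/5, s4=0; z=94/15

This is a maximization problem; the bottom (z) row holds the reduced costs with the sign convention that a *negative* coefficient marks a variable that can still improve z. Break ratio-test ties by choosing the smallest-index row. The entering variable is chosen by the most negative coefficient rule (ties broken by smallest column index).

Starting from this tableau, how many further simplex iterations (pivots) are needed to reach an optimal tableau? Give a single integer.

3

pivot: x2 in, x3 out → z = 25/3
pivot: s3 in, s4 out → z = 61/3
pivot: x3 in, x1 out → z = 253/12
No improving column remains; optimal.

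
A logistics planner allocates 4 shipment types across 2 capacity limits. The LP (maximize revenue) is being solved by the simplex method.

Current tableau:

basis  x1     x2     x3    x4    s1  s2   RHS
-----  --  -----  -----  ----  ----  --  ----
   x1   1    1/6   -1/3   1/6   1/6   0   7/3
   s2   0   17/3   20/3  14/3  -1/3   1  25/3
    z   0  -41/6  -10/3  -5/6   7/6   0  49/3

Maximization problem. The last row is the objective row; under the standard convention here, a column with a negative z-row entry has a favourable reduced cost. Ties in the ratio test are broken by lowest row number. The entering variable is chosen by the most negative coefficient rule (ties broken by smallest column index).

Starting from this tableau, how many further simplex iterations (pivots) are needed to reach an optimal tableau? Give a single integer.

pivot: x2 in, s2 out → z = 897/34
No improving column remains; optimal.

1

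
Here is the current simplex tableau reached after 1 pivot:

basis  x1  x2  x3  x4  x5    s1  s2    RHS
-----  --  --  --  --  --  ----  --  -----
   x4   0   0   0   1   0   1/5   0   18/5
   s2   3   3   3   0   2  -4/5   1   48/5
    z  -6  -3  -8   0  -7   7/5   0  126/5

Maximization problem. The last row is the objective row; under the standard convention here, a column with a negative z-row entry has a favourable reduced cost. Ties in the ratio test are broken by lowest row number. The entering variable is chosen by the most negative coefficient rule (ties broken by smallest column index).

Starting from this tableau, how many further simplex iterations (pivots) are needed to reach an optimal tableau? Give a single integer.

3

pivot: x3 in, s2 out → z = 254/5
pivot: x5 in, x3 out → z = 294/5
pivot: s1 in, x4 out → z = 84
No improving column remains; optimal.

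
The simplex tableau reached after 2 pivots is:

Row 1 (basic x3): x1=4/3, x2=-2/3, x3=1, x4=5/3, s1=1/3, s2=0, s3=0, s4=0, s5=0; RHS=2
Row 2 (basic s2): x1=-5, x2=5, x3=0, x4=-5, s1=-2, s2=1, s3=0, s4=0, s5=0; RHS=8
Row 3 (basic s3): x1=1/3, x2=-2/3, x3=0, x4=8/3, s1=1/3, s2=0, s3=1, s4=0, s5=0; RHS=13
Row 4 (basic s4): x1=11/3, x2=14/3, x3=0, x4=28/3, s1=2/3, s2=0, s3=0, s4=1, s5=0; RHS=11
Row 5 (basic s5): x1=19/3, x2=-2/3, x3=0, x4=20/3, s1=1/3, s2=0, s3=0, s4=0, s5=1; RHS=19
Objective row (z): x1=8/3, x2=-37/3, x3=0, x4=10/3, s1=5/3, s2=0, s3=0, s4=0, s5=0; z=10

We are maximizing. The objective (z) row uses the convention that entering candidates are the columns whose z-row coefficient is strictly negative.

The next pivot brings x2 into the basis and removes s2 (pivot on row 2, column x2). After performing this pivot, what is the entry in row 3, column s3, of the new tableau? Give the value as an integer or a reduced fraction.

1

Pivot element is row 2, column x2: 5.
Normalize row 2: new (row 2, s3) = 0/5 = 0.
row 3 ← row 3 − (-2/3)·(new row 2): 1 − (-2/3)·0 = 1.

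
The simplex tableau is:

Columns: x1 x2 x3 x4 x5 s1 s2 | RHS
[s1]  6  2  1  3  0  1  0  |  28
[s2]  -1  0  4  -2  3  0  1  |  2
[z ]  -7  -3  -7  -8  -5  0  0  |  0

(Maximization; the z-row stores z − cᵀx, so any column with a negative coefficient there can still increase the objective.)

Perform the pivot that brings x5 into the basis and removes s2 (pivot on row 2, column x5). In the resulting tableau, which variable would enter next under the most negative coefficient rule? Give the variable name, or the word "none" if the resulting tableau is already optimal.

x4

Pivot element 3. New z-row = old z-row − (-5)·(row 2/3).
Updated z-row coefficients: x1: -26/3, x2: -3, x3: -1/3, x4: -34/3, x5: 0, s1: 0, s2: 5/3.
The most negative is -34/3 in column x4, so x4 would enter next.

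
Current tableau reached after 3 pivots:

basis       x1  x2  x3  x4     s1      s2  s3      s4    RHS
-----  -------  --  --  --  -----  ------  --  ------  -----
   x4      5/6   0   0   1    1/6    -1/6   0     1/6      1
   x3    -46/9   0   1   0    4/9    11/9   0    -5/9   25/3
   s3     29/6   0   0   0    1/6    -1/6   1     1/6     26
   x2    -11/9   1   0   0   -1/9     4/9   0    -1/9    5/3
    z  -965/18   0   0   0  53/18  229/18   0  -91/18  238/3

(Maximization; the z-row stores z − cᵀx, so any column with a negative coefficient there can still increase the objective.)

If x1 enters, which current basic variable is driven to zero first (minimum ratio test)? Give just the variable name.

Ratios: row 1 (x4): 1/(5/6) = 6/5; row 2 (x3): entry -46/9 ≤ 0, skip; row 3 (s3): 26/(29/6) = 156/29; row 4 (x2): entry -11/9 ≤ 0, skip.
Minimum ratio 6/5 is in the x4 row, so x4 leaves.

x4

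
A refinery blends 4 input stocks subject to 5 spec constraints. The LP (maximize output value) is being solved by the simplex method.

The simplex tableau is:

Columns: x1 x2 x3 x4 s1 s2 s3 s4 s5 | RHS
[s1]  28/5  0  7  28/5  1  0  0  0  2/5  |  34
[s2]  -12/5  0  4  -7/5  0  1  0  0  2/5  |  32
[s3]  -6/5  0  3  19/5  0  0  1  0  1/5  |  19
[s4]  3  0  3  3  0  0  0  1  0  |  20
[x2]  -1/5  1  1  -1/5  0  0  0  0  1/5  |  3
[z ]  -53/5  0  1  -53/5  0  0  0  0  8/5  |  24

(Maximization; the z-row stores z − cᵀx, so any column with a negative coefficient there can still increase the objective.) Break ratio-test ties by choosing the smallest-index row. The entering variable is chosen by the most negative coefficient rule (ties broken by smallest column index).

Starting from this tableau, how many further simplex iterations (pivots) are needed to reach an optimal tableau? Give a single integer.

pivot: x1 in, s1 out → z = 1237/14
No improving column remains; optimal.

1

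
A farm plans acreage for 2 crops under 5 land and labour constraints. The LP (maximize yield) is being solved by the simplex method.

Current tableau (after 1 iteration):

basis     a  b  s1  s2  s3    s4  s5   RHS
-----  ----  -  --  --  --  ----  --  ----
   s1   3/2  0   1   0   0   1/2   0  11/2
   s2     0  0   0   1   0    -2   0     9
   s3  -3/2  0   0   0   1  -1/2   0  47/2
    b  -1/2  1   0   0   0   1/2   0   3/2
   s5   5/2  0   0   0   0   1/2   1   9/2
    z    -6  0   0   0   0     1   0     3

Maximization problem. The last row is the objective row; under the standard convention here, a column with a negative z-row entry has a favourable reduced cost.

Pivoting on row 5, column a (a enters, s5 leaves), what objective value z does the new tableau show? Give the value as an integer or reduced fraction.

69/5

Minimum ratio for a: (9/2)/(5/2) = 9/5.
z changes by −(z-row coeff of a)·ratio = −(-6)·(9/5) = 54/5.
New z = 3 + (54/5) = 69/5.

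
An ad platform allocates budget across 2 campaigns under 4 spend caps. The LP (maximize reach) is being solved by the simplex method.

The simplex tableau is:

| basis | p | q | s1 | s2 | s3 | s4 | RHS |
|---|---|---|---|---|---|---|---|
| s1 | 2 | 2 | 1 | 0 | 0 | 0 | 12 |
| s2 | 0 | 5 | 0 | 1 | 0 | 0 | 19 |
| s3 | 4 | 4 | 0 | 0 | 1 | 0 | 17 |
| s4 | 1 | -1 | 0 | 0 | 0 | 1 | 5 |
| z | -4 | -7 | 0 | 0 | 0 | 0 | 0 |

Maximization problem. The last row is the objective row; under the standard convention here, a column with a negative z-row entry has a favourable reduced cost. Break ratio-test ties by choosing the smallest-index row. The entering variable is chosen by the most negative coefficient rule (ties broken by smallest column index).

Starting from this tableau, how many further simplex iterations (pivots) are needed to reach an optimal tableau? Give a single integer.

2

pivot: q in, s2 out → z = 133/5
pivot: p in, s3 out → z = 142/5
No improving column remains; optimal.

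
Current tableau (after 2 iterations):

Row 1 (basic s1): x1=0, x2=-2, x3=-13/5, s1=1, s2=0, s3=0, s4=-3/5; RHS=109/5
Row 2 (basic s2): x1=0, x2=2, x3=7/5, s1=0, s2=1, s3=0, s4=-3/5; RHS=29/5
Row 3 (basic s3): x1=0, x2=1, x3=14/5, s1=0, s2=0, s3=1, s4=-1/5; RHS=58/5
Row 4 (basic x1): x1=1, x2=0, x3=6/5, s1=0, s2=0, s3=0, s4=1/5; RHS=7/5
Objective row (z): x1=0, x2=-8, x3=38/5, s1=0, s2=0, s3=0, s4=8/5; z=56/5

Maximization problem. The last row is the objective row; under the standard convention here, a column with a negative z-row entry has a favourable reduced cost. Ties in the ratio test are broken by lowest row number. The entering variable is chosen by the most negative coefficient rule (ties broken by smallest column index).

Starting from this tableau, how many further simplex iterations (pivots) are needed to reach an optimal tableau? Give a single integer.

pivot: x2 in, s2 out → z = 172/5
pivot: s4 in, x1 out → z = 40
No improving column remains; optimal.

2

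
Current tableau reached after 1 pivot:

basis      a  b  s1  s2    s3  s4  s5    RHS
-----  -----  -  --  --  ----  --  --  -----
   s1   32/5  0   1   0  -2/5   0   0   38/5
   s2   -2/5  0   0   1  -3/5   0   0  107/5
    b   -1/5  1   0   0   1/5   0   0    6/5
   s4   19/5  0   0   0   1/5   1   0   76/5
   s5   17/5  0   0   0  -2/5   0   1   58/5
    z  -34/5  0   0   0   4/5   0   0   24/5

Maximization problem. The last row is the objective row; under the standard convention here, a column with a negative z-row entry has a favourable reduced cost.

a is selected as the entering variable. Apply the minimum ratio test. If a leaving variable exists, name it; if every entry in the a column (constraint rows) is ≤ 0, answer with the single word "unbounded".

s1

Ratios: row 1 (s1): (38/5)/(32/5) = 19/16; row 2 (s2): entry -2/5 ≤ 0, skip; row 3 (b): entry -1/5 ≤ 0, skip; row 4 (s4): (76/5)/(19/5) = 4; row 5 (s5): (58/5)/(17/5) = 58/17.
Minimum ratio is in the s1 row, so s1 leaves.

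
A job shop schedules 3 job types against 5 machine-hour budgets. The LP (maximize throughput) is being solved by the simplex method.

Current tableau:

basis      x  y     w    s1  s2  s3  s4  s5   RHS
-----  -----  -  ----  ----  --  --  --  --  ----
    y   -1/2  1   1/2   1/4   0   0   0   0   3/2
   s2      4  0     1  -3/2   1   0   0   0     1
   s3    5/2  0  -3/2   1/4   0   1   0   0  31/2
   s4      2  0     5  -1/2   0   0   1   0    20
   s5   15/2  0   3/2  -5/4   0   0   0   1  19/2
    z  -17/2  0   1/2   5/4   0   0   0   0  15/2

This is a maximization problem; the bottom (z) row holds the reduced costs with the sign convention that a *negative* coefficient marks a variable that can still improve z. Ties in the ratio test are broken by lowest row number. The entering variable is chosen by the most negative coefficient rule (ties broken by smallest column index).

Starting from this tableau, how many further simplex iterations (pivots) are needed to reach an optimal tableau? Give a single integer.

3

pivot: x in, s2 out → z = 77/8
pivot: s1 in, s5 out → z = 477/25
pivot: s2 in, y out → z = 102/5
No improving column remains; optimal.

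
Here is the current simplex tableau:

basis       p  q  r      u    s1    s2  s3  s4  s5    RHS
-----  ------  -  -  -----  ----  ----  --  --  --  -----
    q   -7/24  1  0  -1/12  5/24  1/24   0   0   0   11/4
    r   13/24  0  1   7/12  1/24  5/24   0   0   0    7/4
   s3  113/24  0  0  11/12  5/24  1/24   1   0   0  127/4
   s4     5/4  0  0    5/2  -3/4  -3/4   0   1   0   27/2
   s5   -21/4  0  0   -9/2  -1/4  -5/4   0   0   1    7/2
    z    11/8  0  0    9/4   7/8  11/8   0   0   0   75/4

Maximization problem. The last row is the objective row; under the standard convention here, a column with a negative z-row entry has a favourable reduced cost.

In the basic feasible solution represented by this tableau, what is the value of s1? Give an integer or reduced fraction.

s1 is nonbasic (not in the basis column), so its value in the current BFS is 0.

0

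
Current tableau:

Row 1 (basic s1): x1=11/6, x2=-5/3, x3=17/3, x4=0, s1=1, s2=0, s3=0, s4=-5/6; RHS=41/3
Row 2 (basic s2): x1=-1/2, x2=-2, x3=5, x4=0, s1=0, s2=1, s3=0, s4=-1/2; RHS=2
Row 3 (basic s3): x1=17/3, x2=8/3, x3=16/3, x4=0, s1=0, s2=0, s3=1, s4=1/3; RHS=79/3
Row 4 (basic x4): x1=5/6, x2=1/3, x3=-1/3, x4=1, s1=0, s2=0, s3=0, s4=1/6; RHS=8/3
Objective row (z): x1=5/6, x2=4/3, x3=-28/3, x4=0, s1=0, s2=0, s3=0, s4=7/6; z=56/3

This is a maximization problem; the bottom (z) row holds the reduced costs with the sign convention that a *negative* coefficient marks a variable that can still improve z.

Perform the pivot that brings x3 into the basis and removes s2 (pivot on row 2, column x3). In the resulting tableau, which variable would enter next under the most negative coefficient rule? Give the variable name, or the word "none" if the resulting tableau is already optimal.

Pivot element 5. New z-row = old z-row − (-28/3)·(row 2/5).
Updated z-row coefficients: x1: -1/10, x2: -12/5, x3: 0, x4: 0, s1: 0, s2: 28/15, s3: 0, s4: 7/30.
The most negative is -12/5 in column x2, so x2 would enter next.

x2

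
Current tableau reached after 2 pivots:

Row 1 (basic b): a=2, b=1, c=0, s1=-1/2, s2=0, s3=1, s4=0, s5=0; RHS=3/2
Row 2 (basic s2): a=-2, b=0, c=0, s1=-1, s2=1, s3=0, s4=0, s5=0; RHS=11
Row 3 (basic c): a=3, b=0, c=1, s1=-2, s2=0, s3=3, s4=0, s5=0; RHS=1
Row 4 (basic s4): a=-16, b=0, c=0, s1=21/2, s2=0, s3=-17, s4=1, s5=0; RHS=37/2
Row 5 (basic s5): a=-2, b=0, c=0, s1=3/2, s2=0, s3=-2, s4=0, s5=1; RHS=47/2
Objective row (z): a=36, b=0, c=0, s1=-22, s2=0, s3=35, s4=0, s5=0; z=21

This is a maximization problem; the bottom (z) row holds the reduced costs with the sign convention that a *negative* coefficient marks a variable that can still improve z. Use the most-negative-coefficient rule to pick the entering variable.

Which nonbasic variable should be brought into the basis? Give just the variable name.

s1

Objective-row coefficients: a: 36, b: 0, c: 0, s1: -22, s2: 0, s3: 35, s4: 0, s5: 0.
The most negative is -22 in column s1, so s1 enters.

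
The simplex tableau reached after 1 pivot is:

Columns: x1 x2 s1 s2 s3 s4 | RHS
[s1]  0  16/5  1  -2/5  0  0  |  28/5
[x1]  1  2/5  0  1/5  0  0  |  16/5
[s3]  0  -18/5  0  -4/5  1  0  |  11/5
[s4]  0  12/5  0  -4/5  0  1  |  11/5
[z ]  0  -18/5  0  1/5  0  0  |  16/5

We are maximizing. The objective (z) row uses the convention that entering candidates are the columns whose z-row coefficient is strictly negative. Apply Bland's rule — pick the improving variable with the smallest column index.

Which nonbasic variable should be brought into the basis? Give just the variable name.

x2

Objective-row coefficients: x1: 0, x2: -18/5, s1: 0, s2: 1/5, s3: 0, s4: 0.
Improving columns: x2. Bland's rule picks the smallest column index → x2.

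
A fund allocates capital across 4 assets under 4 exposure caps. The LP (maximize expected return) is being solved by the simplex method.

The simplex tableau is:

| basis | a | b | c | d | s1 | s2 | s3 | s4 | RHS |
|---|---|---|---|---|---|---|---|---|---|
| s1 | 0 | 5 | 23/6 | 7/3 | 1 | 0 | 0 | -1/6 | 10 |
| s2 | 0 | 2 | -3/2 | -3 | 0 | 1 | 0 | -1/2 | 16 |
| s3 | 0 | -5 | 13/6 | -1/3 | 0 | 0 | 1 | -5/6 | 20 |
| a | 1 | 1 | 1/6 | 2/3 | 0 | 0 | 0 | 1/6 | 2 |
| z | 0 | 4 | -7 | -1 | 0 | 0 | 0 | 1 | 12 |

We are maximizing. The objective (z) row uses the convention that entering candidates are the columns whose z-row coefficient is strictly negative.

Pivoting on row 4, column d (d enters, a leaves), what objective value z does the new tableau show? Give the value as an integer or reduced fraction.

Minimum ratio for d: 2/(2/3) = 3.
z changes by −(z-row coeff of d)·ratio = −(-1)·3 = 3.
New z = 12 + 3 = 15.

15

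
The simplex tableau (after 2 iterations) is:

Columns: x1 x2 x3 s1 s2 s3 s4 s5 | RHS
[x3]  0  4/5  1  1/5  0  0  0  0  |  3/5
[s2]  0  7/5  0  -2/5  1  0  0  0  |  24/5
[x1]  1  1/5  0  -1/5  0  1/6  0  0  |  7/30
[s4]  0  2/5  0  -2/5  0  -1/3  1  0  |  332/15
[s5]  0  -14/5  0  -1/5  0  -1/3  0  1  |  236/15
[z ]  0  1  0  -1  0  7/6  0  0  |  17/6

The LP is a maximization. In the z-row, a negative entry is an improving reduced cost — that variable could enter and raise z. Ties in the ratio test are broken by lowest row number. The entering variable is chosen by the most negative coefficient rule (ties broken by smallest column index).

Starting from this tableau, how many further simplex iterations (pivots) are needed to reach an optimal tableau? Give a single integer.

pivot: s1 in, x3 out → z = 35/6
No improving column remains; optimal.

1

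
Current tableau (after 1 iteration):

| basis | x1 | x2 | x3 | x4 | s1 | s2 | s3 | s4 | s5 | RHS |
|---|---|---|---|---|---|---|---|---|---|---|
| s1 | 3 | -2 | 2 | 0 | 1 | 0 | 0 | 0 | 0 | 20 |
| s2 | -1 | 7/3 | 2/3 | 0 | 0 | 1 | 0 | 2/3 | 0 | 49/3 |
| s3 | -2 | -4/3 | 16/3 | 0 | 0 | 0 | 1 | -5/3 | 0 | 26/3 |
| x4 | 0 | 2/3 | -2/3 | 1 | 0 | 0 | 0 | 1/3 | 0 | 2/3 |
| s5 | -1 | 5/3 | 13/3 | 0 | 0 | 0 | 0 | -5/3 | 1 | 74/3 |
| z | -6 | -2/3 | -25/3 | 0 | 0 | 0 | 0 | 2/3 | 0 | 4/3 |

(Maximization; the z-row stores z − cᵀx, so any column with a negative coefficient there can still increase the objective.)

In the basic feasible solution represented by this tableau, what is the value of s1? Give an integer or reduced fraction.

s1 is basic (row 1); its value is the RHS of that row: 20.

20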